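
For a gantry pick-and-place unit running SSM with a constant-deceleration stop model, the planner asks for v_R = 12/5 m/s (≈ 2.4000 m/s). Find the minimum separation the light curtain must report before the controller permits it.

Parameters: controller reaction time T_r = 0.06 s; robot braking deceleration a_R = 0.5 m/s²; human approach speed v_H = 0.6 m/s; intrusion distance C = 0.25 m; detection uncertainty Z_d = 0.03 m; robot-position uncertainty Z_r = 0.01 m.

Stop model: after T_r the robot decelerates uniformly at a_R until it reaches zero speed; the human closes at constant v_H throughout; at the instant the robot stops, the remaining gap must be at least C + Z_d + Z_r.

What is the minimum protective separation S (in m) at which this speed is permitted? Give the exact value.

S_min = 911/100 m = 9.1100 m

T_s = v_R/a_R = (12/5)/(1/2) = 4.8000 s
robot in T_r: 2.4000·0.0600 = 0.1440 m
robot under decel: 2.4000²/(2·0.5000) = 5.7600 m
human over T_r+T_s: 0.6000·(0.0600+4.8000) = 2.9160 m
C+Z_d+Z_r = 0.2500+0.0300+0.0100 = 0.2900 m
S_min ≈ 0.1440+5.7600+2.9160+0.2900  ⇒  S_min = 911/100 m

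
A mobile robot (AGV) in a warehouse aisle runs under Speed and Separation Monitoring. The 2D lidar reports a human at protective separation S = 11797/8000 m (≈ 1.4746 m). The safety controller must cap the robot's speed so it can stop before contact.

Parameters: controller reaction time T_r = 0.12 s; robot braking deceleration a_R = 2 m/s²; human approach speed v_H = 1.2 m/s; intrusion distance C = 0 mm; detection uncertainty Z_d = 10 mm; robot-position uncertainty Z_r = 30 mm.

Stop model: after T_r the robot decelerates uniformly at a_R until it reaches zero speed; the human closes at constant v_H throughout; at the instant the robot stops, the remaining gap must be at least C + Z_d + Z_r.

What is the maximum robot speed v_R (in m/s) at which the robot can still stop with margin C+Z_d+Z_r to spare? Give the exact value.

v_R_max = 5/4 m/s = 1.2500 m/s

collect terms ⇒ (1/4)·v_R² + (18/25)·v_R + (-413/320) = 0
  disc = (18/25)² − 4·(1/4)·(-413/320) = 72361/40000 ; √disc = 269/200
  v_R = (−(18/25) + 269/200) / (2·(1/4)) = 5/4 m/s
check:
stop time T_s = (5/4)/2 = 0.6250 s
reaction-phase robot travel = 1.2500·0.1200 = 0.1500 m
braking distance = 1.2500²/(2·2.0000) = 0.3906 m
human closes 1.2000·0.7450 = 0.8940 m
residual clearance needed = 0.0000+0.0100+0.0300 = 0.0400 m
sum ≈ 0.1500+0.3906+0.8940+0.0400 ≈ 1.4746 m = S ✓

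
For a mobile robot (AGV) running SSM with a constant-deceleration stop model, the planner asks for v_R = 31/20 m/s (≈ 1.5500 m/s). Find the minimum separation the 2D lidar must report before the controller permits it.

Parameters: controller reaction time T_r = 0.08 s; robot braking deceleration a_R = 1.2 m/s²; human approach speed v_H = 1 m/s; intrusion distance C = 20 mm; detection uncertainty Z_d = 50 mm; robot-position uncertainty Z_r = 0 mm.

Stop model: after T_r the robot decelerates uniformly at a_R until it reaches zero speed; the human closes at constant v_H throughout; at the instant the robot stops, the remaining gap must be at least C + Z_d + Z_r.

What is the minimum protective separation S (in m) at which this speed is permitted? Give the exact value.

stop time T_s = (31/20)/(6/5) = 1.2917 s
robot covers v_R·T_r = 1.5500·0.0800 = 0.1240 m before braking
robot under decel: 1.5500²/(2·1.2000) = 1.0010 m
human over T_r+T_s: 1.0000·(0.0800+1.2917) = 1.3717 m
C+Z_d+Z_r = 0.0200+0.0500+0.0000 = 0.0700 m
S_min ≈ 0.1240+1.0010+1.3717+0.0700  ⇒  S_min = 61601/24000 m

S_min = 61601/24000 m = 2.5667 m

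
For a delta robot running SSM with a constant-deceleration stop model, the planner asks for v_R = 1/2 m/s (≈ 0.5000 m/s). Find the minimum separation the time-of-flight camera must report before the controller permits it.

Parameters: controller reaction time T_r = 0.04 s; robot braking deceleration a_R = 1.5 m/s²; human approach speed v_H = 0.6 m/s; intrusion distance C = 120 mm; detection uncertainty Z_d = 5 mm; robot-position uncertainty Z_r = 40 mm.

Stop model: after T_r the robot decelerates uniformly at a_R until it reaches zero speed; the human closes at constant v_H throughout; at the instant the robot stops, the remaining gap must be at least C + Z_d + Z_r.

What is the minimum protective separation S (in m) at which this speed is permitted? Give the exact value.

stop time T_s = (1/2)/(3/2) = 0.3333 s
reaction-phase robot travel = 0.5000·0.0400 = 0.0200 m
braking distance = 0.5000²/(2·1.5000) = 0.0833 m
human closes 0.6000·0.3733 = 0.2240 m
residual clearance needed = 0.1200+0.0050+0.0400 = 0.1650 m
S_min ≈ 0.0200+0.0833+0.2240+0.1650  ⇒  S_min = 1477/3000 m

S_min = 1477/3000 m = 0.4923 m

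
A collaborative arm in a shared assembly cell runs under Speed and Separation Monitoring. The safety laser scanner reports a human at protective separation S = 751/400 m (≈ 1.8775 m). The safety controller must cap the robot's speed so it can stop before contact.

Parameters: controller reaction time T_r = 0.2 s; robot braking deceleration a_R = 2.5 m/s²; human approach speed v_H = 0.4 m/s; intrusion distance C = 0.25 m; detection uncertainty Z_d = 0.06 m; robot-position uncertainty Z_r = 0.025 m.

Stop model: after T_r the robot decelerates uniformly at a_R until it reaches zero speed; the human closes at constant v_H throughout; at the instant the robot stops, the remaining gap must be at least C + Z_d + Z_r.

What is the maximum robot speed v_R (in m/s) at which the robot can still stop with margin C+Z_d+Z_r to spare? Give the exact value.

quadratic (1/5)·v² + (9/25)·v + (-117/80) = 0
  disc = (9/25)² − 4·(1/5)·(-117/80) = 3249/2500 ; √disc = 57/50
  v_R = (−(9/25) + 57/50) / (2·(1/5)) = 39/20 m/s
check:
stop time T_s = (39/20)/(5/2) = 0.7800 s
robot in T_r: 1.9500·0.2000 = 0.3900 m
braking distance = 1.9500²/(2·2.5000) = 0.7605 m
person approaches 0.4000·(0.2000+0.7800) = 0.3920 m
C+Z_d+Z_r = 0.2500+0.0600+0.0250 = 0.3350 m
sum ≈ 0.3900+0.7605+0.3920+0.3350 ≈ 1.8775 m = S ✓

v_R_max = 39/20 m/s = 1.9500 m/s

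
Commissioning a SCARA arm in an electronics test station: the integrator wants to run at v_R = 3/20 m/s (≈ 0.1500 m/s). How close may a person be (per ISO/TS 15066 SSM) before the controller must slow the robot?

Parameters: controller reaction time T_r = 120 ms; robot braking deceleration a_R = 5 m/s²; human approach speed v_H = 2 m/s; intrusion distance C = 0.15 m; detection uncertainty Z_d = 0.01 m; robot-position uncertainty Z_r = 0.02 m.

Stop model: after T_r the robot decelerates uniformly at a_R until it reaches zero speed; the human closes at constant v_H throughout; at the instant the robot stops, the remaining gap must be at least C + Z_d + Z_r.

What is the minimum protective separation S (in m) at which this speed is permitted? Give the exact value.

S_min = 2001/4000 m = 0.5002 m

T_s = v_R/a_R = (3/20)/5 = 0.0300 s
robot covers v_R·T_r = 0.1500·0.1200 = 0.0180 m before braking
braking distance = 0.1500²/(2·5.0000) = 0.0022 m
human closes 2.0000·0.1500 = 0.3000 m
C+Z_d+Z_r = 0.1500+0.0100+0.0200 = 0.1800 m
S_min ≈ 0.0180+0.0022+0.3000+0.1800  ⇒  S_min = 2001/4000 m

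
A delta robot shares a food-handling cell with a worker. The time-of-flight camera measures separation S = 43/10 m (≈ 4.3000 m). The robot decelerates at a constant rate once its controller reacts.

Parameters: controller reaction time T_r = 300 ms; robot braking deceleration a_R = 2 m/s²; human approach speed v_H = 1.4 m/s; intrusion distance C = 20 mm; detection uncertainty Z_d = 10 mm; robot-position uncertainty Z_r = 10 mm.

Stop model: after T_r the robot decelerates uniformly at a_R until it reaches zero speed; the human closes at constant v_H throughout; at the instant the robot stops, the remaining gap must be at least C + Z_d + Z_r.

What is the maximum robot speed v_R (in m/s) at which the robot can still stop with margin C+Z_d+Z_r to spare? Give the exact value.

v_R_max = 12/5 m/s = 2.4000 m/s

collect terms ⇒ (1/4)·v_R² + (1)·v_R + (-96/25) = 0
  disc = (1)² − 4·(1/4)·(-96/25) = 121/25 ; √disc = 11/5
  v_R = (−(1) + 11/5) / (2·(1/4)) = 12/5 m/s
check:
T_s = v_R/a_R = (12/5)/2 = 1.2000 s
robot in T_r: 2.4000·0.3000 = 0.7200 m
robot under decel: 2.4000²/(2·2.0000) = 1.4400 m
human over T_r+T_s: 1.4000·(0.3000+1.2000) = 2.1000 m
residual clearance needed = 0.0200+0.0100+0.0100 = 0.0400 m
sum ≈ 0.7200+1.4400+2.1000+0.0400 ≈ 4.3000 m = S ✓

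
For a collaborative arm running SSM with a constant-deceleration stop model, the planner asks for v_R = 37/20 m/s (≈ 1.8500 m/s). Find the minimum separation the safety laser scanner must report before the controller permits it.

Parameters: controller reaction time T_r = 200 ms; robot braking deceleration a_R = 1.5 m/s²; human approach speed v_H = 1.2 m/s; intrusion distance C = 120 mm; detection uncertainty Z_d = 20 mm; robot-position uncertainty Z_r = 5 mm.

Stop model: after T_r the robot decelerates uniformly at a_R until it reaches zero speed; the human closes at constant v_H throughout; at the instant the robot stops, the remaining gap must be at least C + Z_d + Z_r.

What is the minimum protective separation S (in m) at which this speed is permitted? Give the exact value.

S_min = 4051/1200 m = 3.3758 m

T_s = v_R/a_R = (37/20)/(3/2) = 1.2333 s
robot in T_r: 1.8500·0.2000 = 0.3700 m
robot covers 1.8500·1.2333 − ½·1.5000·1.2333² = 1.1408 m while stopping
person approaches 1.2000·(0.2000+1.2333) = 1.7200 m
margins: 0.1200+0.0200+0.0050 = 0.1450 m
S_min ≈ 0.3700+1.1408+1.7200+0.1450  ⇒  S_min = 4051/1200 m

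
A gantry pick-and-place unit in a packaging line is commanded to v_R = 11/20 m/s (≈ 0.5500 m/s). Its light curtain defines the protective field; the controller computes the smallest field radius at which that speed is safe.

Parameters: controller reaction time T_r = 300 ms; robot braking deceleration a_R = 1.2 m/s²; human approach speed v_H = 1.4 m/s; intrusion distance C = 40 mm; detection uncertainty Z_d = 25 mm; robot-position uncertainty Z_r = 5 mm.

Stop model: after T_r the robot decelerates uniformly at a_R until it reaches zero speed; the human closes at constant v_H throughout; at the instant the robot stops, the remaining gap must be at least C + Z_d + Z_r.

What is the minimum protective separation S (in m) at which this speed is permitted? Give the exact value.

S_min = 6829/4800 m = 1.4227 m

stop time T_s = (11/20)/(6/5) = 0.4583 s
robot in T_r: 0.5500·0.3000 = 0.1650 m
robot covers 0.5500·0.4583 − ½·1.2000·0.4583² = 0.1260 m while stopping
human over T_r+T_s: 1.4000·(0.3000+0.4583) = 1.0617 m
C+Z_d+Z_r = 0.0400+0.0250+0.0050 = 0.0700 m
S_min ≈ 0.1650+0.1260+1.0617+0.0700  ⇒  S_min = 6829/4800 m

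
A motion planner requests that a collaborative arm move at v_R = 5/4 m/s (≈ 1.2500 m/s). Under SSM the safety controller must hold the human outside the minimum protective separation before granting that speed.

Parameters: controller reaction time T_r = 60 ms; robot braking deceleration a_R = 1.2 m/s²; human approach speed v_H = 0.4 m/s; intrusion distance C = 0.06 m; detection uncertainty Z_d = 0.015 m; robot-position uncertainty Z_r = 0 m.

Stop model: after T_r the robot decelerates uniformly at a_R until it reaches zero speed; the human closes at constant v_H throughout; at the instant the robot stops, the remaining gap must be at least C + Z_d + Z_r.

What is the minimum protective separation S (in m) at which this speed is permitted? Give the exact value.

T_s = v_R/a_R = (5/4)/(6/5) = 1.0417 s
robot covers v_R·T_r = 1.2500·0.0600 = 0.0750 m before braking
robot covers 1.2500·1.0417 − ½·1.2000·1.0417² = 0.6510 m while stopping
human over T_r+T_s: 0.4000·(0.0600+1.0417) = 0.4407 m
residual clearance needed = 0.0600+0.0150+0.0000 = 0.0750 m
S_min ≈ 0.0750+0.6510+0.4407+0.0750  ⇒  S_min = 29801/24000 m

S_min = 29801/24000 m = 1.2417 m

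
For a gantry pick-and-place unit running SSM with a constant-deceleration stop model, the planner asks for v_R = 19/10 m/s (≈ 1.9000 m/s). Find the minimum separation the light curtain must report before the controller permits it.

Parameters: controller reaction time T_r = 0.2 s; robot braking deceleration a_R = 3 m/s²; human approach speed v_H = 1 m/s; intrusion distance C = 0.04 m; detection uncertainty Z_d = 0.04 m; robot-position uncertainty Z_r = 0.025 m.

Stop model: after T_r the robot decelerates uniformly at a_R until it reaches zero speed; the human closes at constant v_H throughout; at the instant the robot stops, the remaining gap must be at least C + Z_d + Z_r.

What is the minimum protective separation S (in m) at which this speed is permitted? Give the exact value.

T_s = v_R/a_R = (19/10)/3 = 0.6333 s
robot in T_r: 1.9000·0.2000 = 0.3800 m
robot under decel: 1.9000²/(2·3.0000) = 0.6017 m
person approaches 1.0000·(0.2000+0.6333) = 0.8333 m
residual clearance needed = 0.0400+0.0400+0.0250 = 0.1050 m
S_min ≈ 0.3800+0.6017+0.8333+0.1050  ⇒  S_min = 48/25 m

S_min = 48/25 m = 1.9200 m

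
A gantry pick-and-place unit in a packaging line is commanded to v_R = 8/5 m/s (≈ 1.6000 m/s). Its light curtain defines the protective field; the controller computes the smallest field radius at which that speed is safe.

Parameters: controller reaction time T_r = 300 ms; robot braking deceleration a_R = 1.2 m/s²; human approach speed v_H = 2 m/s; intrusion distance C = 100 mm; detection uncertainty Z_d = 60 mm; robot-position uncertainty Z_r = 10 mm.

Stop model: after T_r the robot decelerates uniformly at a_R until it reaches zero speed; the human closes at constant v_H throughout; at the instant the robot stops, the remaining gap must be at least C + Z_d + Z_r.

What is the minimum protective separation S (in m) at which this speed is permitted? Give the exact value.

S_min = 299/60 m = 4.9833 m

braking lasts T_s = (8/5)/(6/5) = 1.3333 s
robot covers v_R·T_r = 1.6000·0.3000 = 0.4800 m before braking
robot under decel: 1.6000²/(2·1.2000) = 1.0667 m
person approaches 2.0000·(0.3000+1.3333) = 3.2667 m
C+Z_d+Z_r = 0.1000+0.0600+0.0100 = 0.1700 m
S_min ≈ 0.4800+1.0667+3.2667+0.1700  ⇒  S_min = 299/60 m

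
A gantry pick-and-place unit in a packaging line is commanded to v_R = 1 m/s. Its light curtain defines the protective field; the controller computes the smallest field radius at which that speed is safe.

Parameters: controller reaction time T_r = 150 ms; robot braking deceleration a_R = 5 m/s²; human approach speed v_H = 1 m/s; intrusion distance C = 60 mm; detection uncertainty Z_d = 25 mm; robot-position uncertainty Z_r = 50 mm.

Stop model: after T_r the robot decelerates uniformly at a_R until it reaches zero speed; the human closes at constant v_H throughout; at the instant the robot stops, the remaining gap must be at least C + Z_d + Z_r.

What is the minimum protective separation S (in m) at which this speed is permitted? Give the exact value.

stop time T_s = 1/5 = 0.2000 s
robot covers v_R·T_r = 1.0000·0.1500 = 0.1500 m before braking
robot covers 1.0000·0.2000 − ½·5.0000·0.2000² = 0.1000 m while stopping
human over T_r+T_s: 1.0000·(0.1500+0.2000) = 0.3500 m
C+Z_d+Z_r = 0.0600+0.0250+0.0500 = 0.1350 m
S_min ≈ 0.1500+0.1000+0.3500+0.1350  ⇒  S_min = 147/200 m

S_min = 147/200 m = 0.7350 m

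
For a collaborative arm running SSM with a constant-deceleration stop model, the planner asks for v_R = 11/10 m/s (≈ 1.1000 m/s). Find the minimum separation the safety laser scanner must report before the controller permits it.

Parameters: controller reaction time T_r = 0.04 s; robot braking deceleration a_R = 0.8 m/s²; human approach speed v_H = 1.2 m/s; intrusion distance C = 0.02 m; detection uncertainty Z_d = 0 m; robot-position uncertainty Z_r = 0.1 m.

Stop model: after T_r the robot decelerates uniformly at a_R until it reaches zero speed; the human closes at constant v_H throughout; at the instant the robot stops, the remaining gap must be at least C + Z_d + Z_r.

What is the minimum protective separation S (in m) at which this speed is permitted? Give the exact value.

braking lasts T_s = (11/10)/(4/5) = 1.3750 s
robot covers v_R·T_r = 1.1000·0.0400 = 0.0440 m before braking
robot covers 1.1000·1.3750 − ½·0.8000·1.3750² = 0.7562 m while stopping
human over T_r+T_s: 1.2000·(0.0400+1.3750) = 1.6980 m
margins: 0.0200+0.0000+0.1000 = 0.1200 m
S_min ≈ 0.0440+0.7562+1.6980+0.1200  ⇒  S_min = 10473/4000 m

S_min = 10473/4000 m = 2.6183 m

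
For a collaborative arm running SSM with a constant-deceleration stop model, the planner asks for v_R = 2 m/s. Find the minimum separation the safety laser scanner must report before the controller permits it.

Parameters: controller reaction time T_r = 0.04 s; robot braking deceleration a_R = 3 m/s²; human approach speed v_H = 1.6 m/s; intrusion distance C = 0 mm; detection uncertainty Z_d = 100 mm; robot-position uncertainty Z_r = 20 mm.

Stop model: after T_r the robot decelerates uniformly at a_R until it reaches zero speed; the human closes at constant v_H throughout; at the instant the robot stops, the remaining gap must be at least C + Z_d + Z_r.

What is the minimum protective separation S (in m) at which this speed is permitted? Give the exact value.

S_min = 749/375 m = 1.9973 m

T_s = v_R/a_R = 2/3 = 0.6667 s
reaction-phase robot travel = 2.0000·0.0400 = 0.0800 m
robot covers 2.0000·0.6667 − ½·3.0000·0.6667² = 0.6667 m while stopping
human over T_r+T_s: 1.6000·(0.0400+0.6667) = 1.1307 m
margins: 0.0000+0.1000+0.0200 = 0.1200 m
S_min ≈ 0.0800+0.6667+1.1307+0.1200  ⇒  S_min = 749/375 m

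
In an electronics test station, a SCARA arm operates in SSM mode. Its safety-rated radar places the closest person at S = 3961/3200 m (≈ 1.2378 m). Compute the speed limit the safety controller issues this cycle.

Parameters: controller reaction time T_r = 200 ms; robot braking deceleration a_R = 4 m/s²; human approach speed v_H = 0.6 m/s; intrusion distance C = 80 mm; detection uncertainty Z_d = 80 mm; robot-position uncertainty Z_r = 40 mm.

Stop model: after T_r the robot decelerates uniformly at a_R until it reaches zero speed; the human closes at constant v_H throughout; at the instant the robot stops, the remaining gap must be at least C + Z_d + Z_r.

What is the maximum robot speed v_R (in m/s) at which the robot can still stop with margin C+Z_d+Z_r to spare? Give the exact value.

at the boundary: (1/8)·v² + (7/20)·v + (-2937/3200) = 0
  disc = (7/20)² − 4·(1/8)·(-2937/3200) = 3721/6400 ; √disc = 61/80
  v_R = (−(7/20) + 61/80) / (2·(1/8)) = 33/20 m/s
check:
T_s = v_R/a_R = (33/20)/4 = 0.4125 s
reaction-phase robot travel = 1.6500·0.2000 = 0.3300 m
braking distance = 1.6500²/(2·4.0000) = 0.3403 m
human over T_r+T_s: 0.6000·(0.2000+0.4125) = 0.3675 m
residual clearance needed = 0.0800+0.0800+0.0400 = 0.2000 m
sum ≈ 0.3300+0.3403+0.3675+0.2000 ≈ 1.2378 m = S ✓

v_R_max = 33/20 m/s = 1.6500 m/s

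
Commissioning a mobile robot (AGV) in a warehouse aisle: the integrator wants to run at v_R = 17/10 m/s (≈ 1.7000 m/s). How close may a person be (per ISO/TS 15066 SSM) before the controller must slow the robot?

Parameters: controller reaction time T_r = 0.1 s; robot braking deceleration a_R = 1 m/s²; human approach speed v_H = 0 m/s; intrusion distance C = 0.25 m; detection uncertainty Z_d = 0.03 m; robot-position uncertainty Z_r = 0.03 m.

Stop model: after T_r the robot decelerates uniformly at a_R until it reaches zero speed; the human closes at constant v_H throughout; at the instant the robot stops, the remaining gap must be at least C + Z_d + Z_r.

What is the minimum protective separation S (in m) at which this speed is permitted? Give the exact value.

braking lasts T_s = (17/10)/1 = 1.7000 s
robot covers v_R·T_r = 1.7000·0.1000 = 0.1700 m before braking
robot under decel: 1.7000²/(2·1.0000) = 1.4450 m
person approaches 0.0000·(0.1000+1.7000) = 0.0000 m
margins: 0.2500+0.0300+0.0300 = 0.3100 m
S_min ≈ 0.1700+1.4450+0.0000+0.3100  ⇒  S_min = 77/40 m

S_min = 77/40 m = 1.9250 m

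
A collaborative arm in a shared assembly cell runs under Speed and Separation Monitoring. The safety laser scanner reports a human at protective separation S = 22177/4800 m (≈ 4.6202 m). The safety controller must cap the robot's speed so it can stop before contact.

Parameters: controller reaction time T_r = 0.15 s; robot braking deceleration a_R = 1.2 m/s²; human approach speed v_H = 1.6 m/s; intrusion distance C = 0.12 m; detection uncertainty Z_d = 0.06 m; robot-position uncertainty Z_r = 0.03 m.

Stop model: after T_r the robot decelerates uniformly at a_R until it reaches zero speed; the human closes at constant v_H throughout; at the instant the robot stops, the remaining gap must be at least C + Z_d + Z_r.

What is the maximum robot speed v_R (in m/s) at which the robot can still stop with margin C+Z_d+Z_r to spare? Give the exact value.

v_R_max = 37/20 m/s = 1.8500 m/s

at the boundary: (5/12)·v² + (89/60)·v + (-20017/4800) = 0
  disc = (89/60)² − 4·(5/12)·(-20017/4800) = 14641/1600 ; √disc = 121/40
  v_R = (−(89/60) + 121/40) / (2·(5/12)) = 37/20 m/s
check:
braking lasts T_s = (37/20)/(6/5) = 1.5417 s
robot covers v_R·T_r = 1.8500·0.1500 = 0.2775 m before braking
robot under decel: 1.8500²/(2·1.2000) = 1.4260 m
human over T_r+T_s: 1.6000·(0.1500+1.5417) = 2.7067 m
C+Z_d+Z_r = 0.1200+0.0600+0.0300 = 0.2100 m
sum ≈ 0.2775+1.4260+2.7067+0.2100 ≈ 4.6202 m = S ✓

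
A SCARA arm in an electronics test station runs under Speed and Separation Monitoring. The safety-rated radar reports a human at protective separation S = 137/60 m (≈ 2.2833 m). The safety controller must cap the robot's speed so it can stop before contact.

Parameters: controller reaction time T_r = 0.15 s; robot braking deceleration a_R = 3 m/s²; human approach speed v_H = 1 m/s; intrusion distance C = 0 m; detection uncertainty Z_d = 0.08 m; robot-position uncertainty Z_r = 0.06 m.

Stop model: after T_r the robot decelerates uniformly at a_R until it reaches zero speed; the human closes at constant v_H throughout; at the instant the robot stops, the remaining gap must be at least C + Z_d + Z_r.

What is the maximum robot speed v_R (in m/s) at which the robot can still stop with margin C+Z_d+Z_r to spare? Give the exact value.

at the boundary: (1/6)·v² + (29/60)·v + (-299/150) = 0
  disc = (29/60)² − 4·(1/6)·(-299/150) = 25/16 ; √disc = 5/4
  v_R = (−(29/60) + 5/4) / (2·(1/6)) = 23/10 m/s
check:
T_s = v_R/a_R = (23/10)/3 = 0.7667 s
reaction-phase robot travel = 2.3000·0.1500 = 0.3450 m
braking distance = 2.3000²/(2·3.0000) = 0.8817 m
human over T_r+T_s: 1.0000·(0.1500+0.7667) = 0.9167 m
C+Z_d+Z_r = 0.0000+0.0800+0.0600 = 0.1400 m
sum ≈ 0.3450+0.8817+0.9167+0.1400 ≈ 2.2833 m = S ✓

v_R_max = 23/10 m/s = 2.3000 m/s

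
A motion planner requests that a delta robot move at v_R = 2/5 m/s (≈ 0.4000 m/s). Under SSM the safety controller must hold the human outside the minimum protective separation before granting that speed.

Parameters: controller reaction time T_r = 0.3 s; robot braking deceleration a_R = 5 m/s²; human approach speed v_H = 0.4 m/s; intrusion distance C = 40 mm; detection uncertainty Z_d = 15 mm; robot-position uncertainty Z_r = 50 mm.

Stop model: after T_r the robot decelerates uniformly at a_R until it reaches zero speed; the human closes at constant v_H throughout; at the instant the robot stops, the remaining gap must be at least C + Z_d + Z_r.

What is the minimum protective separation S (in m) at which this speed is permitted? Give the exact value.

S_min = 393/1000 m = 0.3930 m

stop time T_s = (2/5)/5 = 0.0800 s
reaction-phase robot travel = 0.4000·0.3000 = 0.1200 m
robot under decel: 0.4000²/(2·5.0000) = 0.0160 m
human over T_r+T_s: 0.4000·(0.3000+0.0800) = 0.1520 m
margins: 0.0400+0.0150+0.0500 = 0.1050 m
S_min ≈ 0.1200+0.0160+0.1520+0.1050  ⇒  S_min = 393/1000 m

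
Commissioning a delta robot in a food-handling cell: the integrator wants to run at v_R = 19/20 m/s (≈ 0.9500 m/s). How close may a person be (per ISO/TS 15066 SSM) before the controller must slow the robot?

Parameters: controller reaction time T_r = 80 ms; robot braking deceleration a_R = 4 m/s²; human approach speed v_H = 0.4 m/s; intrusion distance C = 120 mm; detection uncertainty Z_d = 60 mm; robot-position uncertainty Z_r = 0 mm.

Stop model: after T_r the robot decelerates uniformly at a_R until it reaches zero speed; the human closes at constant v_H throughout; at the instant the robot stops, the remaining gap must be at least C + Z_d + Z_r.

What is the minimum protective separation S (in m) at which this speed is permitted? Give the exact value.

S_min = 7933/16000 m = 0.4958 m

braking lasts T_s = (19/20)/4 = 0.2375 s
robot covers v_R·T_r = 0.9500·0.0800 = 0.0760 m before braking
robot under decel: 0.9500²/(2·4.0000) = 0.1128 m
human over T_r+T_s: 0.4000·(0.0800+0.2375) = 0.1270 m
C+Z_d+Z_r = 0.1200+0.0600+0.0000 = 0.1800 m
S_min ≈ 0.0760+0.1128+0.1270+0.1800  ⇒  S_min = 7933/16000 m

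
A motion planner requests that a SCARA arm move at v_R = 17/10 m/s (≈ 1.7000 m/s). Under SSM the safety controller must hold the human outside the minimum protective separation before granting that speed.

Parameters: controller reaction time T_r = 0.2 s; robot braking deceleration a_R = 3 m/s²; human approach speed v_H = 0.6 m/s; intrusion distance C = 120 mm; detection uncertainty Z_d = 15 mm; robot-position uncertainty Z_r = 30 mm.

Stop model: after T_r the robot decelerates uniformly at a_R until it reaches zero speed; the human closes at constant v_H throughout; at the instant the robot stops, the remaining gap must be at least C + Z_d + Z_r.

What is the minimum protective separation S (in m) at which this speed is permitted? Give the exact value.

braking lasts T_s = (17/10)/3 = 0.5667 s
robot covers v_R·T_r = 1.7000·0.2000 = 0.3400 m before braking
robot under decel: 1.7000²/(2·3.0000) = 0.4817 m
human over T_r+T_s: 0.6000·(0.2000+0.5667) = 0.4600 m
margins: 0.1200+0.0150+0.0300 = 0.1650 m
S_min ≈ 0.3400+0.4817+0.4600+0.1650  ⇒  S_min = 217/150 m

S_min = 217/150 m = 1.4467 m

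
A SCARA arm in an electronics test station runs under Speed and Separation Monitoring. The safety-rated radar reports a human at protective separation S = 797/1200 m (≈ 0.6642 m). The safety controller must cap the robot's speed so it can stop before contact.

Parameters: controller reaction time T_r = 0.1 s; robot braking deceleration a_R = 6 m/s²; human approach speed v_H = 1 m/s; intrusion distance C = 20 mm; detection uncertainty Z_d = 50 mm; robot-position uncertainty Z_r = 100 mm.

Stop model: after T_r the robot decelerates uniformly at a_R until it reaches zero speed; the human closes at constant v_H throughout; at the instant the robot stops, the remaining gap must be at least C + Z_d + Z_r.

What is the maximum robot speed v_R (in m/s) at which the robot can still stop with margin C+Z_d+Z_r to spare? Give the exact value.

v_R_max = 11/10 m/s = 1.1000 m/s

at the boundary: (1/12)·v² + (4/15)·v + (-473/1200) = 0
  disc = (4/15)² − 4·(1/12)·(-473/1200) = 81/400 ; √disc = 9/20
  v_R = (−(4/15) + 9/20) / (2·(1/12)) = 11/10 m/s
check:
stop time T_s = (11/10)/6 = 0.1833 s
robot covers v_R·T_r = 1.1000·0.1000 = 0.1100 m before braking
braking distance = 1.1000²/(2·6.0000) = 0.1008 m
person approaches 1.0000·(0.1000+0.1833) = 0.2833 m
C+Z_d+Z_r = 0.0200+0.0500+0.1000 = 0.1700 m
sum ≈ 0.1100+0.1008+0.2833+0.1700 ≈ 0.6642 m = S ✓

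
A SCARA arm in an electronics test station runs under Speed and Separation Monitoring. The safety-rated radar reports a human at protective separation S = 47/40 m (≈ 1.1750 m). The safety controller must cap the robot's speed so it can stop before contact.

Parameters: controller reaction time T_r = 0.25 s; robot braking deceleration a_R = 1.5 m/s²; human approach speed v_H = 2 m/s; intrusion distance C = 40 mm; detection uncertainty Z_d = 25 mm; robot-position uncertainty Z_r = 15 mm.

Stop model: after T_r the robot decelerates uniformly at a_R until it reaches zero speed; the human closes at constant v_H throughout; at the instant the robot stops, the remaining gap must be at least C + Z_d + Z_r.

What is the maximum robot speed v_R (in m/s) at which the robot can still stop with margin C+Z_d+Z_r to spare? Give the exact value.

quadratic (1/3)·v² + (19/12)·v + (-119/200) = 0
  disc = (19/12)² − 4·(1/3)·(-119/200) = 11881/3600 ; √disc = 109/60
  v_R = (−(19/12) + 109/60) / (2·(1/3)) = 7/20 m/s
check:
stop time T_s = (7/20)/(3/2) = 0.2333 s
robot in T_r: 0.3500·0.2500 = 0.0875 m
robot under decel: 0.3500²/(2·1.5000) = 0.0408 m
human over T_r+T_s: 2.0000·(0.2500+0.2333) = 0.9667 m
C+Z_d+Z_r = 0.0400+0.0250+0.0150 = 0.0800 m
sum ≈ 0.0875+0.0408+0.9667+0.0800 ≈ 1.1750 m = S ✓

v_R_max = 7/20 m/s = 0.3500 m/s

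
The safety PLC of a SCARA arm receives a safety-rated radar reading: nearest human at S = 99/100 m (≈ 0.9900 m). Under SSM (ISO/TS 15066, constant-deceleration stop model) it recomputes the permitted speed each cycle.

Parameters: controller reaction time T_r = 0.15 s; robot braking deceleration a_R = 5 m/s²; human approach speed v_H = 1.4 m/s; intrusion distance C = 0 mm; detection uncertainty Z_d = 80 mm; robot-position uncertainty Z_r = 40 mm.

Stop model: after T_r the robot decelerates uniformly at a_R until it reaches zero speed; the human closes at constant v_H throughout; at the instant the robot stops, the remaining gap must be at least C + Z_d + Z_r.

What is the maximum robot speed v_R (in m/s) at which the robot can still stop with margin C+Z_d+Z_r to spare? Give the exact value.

collect terms ⇒ (1/10)·v_R² + (43/100)·v_R + (-33/50) = 0
  disc = (43/100)² − 4·(1/10)·(-33/50) = 4489/10000 ; √disc = 67/100
  v_R = (−(43/100) + 67/100) / (2·(1/10)) = 6/5 m/s
check:
braking lasts T_s = (6/5)/5 = 0.2400 s
reaction-phase robot travel = 1.2000·0.1500 = 0.1800 m
robot under decel: 1.2000²/(2·5.0000) = 0.1440 m
human over T_r+T_s: 1.4000·(0.1500+0.2400) = 0.5460 m
margins: 0.0000+0.0800+0.0400 = 0.1200 m
sum ≈ 0.1800+0.1440+0.5460+0.1200 ≈ 0.9900 m = S ✓

v_R_max = 6/5 m/s = 1.2000 m/s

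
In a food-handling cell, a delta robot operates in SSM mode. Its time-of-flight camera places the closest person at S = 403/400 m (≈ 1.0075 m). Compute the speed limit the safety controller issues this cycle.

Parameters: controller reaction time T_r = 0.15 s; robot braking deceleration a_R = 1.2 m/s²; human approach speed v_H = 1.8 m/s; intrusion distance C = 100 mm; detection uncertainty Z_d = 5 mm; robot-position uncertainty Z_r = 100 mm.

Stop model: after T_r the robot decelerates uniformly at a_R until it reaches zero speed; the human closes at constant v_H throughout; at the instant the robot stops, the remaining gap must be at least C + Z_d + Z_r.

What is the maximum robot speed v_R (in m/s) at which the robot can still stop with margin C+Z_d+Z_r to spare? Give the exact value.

v_R_max = 3/10 m/s = 0.3000 m/s

quadratic (5/12)·v² + (33/20)·v + (-213/400) = 0
  disc = (33/20)² − 4·(5/12)·(-213/400) = 361/100 ; √disc = 19/10
  v_R = (−(33/20) + 19/10) / (2·(5/12)) = 3/10 m/s
check:
T_s = v_R/a_R = (3/10)/(6/5) = 0.2500 s
robot in T_r: 0.3000·0.1500 = 0.0450 m
braking distance = 0.3000²/(2·1.2000) = 0.0375 m
human closes 1.8000·0.4000 = 0.7200 m
C+Z_d+Z_r = 0.1000+0.0050+0.1000 = 0.2050 m
sum ≈ 0.0450+0.0375+0.7200+0.2050 ≈ 1.0075 m = S ✓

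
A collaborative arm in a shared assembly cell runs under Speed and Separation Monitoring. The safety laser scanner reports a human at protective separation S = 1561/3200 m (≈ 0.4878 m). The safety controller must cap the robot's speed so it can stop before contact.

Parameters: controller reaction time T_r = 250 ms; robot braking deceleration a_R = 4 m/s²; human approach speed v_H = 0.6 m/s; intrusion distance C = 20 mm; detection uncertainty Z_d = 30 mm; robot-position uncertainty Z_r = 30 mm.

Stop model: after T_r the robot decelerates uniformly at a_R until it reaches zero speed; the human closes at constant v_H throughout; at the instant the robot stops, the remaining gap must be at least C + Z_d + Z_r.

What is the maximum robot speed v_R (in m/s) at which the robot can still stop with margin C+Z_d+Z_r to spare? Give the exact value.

at the boundary: (1/8)·v² + (2/5)·v + (-33/128) = 0
  disc = (2/5)² − 4·(1/8)·(-33/128) = 1849/6400 ; √disc = 43/80
  v_R = (−(2/5) + 43/80) / (2·(1/8)) = 11/20 m/s
check:
T_s = v_R/a_R = (11/20)/4 = 0.1375 s
robot covers v_R·T_r = 0.5500·0.2500 = 0.1375 m before braking
robot covers 0.5500·0.1375 − ½·4.0000·0.1375² = 0.0378 m while stopping
human closes 0.6000·0.3875 = 0.2325 m
residual clearance needed = 0.0200+0.0300+0.0300 = 0.0800 m
sum ≈ 0.1375+0.0378+0.2325+0.0800 ≈ 0.4878 m = S ✓

v_R_max = 11/20 m/s = 0.5500 m/s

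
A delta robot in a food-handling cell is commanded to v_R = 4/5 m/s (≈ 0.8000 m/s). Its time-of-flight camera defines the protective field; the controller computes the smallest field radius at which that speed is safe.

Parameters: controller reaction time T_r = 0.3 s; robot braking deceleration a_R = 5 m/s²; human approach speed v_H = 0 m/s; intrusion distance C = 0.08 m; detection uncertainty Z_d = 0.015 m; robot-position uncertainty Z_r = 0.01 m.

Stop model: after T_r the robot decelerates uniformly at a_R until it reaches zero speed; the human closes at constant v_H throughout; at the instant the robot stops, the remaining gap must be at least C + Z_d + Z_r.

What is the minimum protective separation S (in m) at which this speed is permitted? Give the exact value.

braking lasts T_s = (4/5)/5 = 0.1600 s
reaction-phase robot travel = 0.8000·0.3000 = 0.2400 m
braking distance = 0.8000²/(2·5.0000) = 0.0640 m
human over T_r+T_s: 0.0000·(0.3000+0.1600) = 0.0000 m
C+Z_d+Z_r = 0.0800+0.0150+0.0100 = 0.1050 m
S_min ≈ 0.2400+0.0640+0.0000+0.1050  ⇒  S_min = 409/1000 m

S_min = 409/1000 m = 0.4090 m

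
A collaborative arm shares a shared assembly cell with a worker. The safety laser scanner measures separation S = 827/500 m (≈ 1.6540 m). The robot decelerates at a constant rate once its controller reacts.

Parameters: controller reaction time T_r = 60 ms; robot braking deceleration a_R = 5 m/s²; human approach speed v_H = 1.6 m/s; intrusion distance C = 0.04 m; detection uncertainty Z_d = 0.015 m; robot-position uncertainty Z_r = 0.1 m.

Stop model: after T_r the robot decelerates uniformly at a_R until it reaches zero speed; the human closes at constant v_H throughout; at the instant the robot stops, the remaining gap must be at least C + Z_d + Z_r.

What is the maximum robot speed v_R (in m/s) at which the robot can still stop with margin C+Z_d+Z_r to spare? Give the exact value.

at the boundary: (1/10)·v² + (19/50)·v + (-1403/1000) = 0
  disc = (19/50)² − 4·(1/10)·(-1403/1000) = 441/625 ; √disc = 21/25
  v_R = (−(19/50) + 21/25) / (2·(1/10)) = 23/10 m/s
check:
T_s = v_R/a_R = (23/10)/5 = 0.4600 s
reaction-phase robot travel = 2.3000·0.0600 = 0.1380 m
braking distance = 2.3000²/(2·5.0000) = 0.5290 m
person approaches 1.6000·(0.0600+0.4600) = 0.8320 m
residual clearance needed = 0.0400+0.0150+0.1000 = 0.1550 m
sum ≈ 0.1380+0.5290+0.8320+0.1550 ≈ 1.6540 m = S ✓

v_R_max = 23/10 m/s = 2.3000 m/s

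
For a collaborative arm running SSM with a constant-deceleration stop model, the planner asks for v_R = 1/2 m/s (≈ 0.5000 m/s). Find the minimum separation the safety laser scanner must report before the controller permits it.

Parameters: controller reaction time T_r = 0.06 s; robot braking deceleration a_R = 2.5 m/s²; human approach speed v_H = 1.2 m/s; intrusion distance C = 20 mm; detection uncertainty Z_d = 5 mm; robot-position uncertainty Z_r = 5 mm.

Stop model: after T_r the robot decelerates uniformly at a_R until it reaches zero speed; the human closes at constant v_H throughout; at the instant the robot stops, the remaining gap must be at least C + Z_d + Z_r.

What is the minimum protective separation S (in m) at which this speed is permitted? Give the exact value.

S_min = 211/500 m = 0.4220 m

stop time T_s = (1/2)/(5/2) = 0.2000 s
robot in T_r: 0.5000·0.0600 = 0.0300 m
robot under decel: 0.5000²/(2·2.5000) = 0.0500 m
human over T_r+T_s: 1.2000·(0.0600+0.2000) = 0.3120 m
residual clearance needed = 0.0200+0.0050+0.0050 = 0.0300 m
S_min ≈ 0.0300+0.0500+0.3120+0.0300  ⇒  S_min = 211/500 m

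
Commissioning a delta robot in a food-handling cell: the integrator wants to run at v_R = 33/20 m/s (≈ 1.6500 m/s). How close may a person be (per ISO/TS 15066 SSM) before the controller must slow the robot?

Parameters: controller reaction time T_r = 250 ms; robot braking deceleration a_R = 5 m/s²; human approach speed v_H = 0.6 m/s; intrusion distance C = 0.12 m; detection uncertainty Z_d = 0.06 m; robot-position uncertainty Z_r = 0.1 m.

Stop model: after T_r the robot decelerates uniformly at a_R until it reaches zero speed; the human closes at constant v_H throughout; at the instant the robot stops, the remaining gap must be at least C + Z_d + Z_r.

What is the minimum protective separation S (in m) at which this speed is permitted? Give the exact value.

stop time T_s = (33/20)/5 = 0.3300 s
robot covers v_R·T_r = 1.6500·0.2500 = 0.4125 m before braking
robot under decel: 1.6500²/(2·5.0000) = 0.2722 m
human over T_r+T_s: 0.6000·(0.2500+0.3300) = 0.3480 m
C+Z_d+Z_r = 0.1200+0.0600+0.1000 = 0.2800 m
S_min ≈ 0.4125+0.2722+0.3480+0.2800  ⇒  S_min = 5251/4000 m

S_min = 5251/4000 m = 1.3128 m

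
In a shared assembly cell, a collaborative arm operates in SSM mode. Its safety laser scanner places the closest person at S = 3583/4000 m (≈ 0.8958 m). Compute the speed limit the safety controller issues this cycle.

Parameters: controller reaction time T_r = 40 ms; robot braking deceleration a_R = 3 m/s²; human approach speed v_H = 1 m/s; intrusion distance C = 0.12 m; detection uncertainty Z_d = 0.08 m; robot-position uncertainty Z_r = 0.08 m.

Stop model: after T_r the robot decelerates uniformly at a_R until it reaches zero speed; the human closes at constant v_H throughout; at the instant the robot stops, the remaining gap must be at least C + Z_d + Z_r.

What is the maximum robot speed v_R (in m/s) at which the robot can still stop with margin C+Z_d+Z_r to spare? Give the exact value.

v_R_max = 21/20 m/s = 1.0500 m/s

collect terms ⇒ (1/6)·v_R² + (28/75)·v_R + (-2303/4000) = 0
  disc = (28/75)² − 4·(1/6)·(-2303/4000) = 47089/90000 ; √disc = 217/300
  v_R = (−(28/75) + 217/300) / (2·(1/6)) = 21/20 m/s
check:
braking lasts T_s = (21/20)/3 = 0.3500 s
robot in T_r: 1.0500·0.0400 = 0.0420 m
braking distance = 1.0500²/(2·3.0000) = 0.1837 m
person approaches 1.0000·(0.0400+0.3500) = 0.3900 m
C+Z_d+Z_r = 0.1200+0.0800+0.0800 = 0.2800 m
sum ≈ 0.0420+0.1837+0.3900+0.2800 ≈ 0.8958 m = S ✓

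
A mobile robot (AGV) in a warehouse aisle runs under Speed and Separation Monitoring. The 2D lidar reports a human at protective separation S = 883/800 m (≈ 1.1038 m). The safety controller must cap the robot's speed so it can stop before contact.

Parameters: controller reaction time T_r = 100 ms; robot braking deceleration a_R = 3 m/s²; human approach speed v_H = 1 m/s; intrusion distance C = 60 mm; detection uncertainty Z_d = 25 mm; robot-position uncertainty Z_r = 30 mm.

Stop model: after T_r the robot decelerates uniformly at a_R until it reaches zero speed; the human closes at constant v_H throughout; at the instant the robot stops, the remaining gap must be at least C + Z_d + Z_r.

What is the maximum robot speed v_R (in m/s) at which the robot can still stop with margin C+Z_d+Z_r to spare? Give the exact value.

at the boundary: (1/6)·v² + (13/30)·v + (-711/800) = 0
  disc = (13/30)² − 4·(1/6)·(-711/800) = 2809/3600 ; √disc = 53/60
  v_R = (−(13/30) + 53/60) / (2·(1/6)) = 27/20 m/s
check:
T_s = v_R/a_R = (27/20)/3 = 0.4500 s
robot covers v_R·T_r = 1.3500·0.1000 = 0.1350 m before braking
robot under decel: 1.3500²/(2·3.0000) = 0.3038 m
human closes 1.0000·0.5500 = 0.5500 m
margins: 0.0600+0.0250+0.0300 = 0.1150 m
sum ≈ 0.1350+0.3038+0.5500+0.1150 ≈ 1.1038 m = S ✓

v_R_max = 27/20 m/s = 1.3500 m/s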